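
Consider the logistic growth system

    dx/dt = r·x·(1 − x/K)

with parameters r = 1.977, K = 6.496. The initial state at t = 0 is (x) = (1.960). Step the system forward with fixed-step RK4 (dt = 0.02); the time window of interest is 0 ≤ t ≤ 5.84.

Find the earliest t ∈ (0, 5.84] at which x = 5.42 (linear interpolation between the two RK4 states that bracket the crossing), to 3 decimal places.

t = 1.242

t=0.000: state=(1.960)
step 1 (dt=0.02): k1=(2.706), k2=(2.727), k3=(2.727), k4=(2.748); state += dt/6·(k1+2k2+2k3+k4)
t=0.020: state=(2.015)
t=0.040: state=(2.070)
t=0.060: state=(2.126)
continuing one RK4 step at a time; state shown every 10 steps (Δt=0.2):
t=0.200: state=(2.539)
t=0.400: state=(3.170)
t=0.600: state=(3.806)
t=0.800: state=(4.401)
t=1.000: state=(4.919)
t=1.200: state=(5.343)
t=1.240: state=(5.416)
next step: t=1.260: state=(5.451) — x has crossed 5.42
linear interpolation between t=1.240 (5.41598) and t=1.260 (5.45112) → t≈1.242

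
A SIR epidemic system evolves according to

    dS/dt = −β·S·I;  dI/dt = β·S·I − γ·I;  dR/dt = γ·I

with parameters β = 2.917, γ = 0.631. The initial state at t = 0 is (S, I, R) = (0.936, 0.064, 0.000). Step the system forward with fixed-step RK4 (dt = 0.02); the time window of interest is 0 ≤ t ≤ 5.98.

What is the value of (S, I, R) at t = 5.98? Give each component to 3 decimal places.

t=0.000: state=(0.936, 0.064, 0.000)
step 1 (dt=0.02): k1=(-0.175, 0.134, 0.040), k2=(-0.178, 0.137, 0.041), k3=(-0.178, 0.137, 0.041), k4=(-0.182, 0.139, 0.042); state += dt/6·(k1+2k2+2k3+k4)
t=0.020: state=(0.932, 0.067, 0.001)
t=0.040: state=(0.929, 0.070, 0.002)
t=0.060: state=(0.925, 0.073, 0.003)
continuing one RK4 step at a time; state shown every 10 steps (Δt=0.2):
t=0.200: state=(0.894, 0.096, 0.010)
t=0.400: state=(0.835, 0.141, 0.025)
t=0.600: state=(0.757, 0.197, 0.046)
t=0.800: state=(0.662, 0.263, 0.075)
t=1.000: state=(0.556, 0.331, 0.113)
t=1.200: state=(0.450, 0.391, 0.158)
t=1.400: state=(0.353, 0.436, 0.211)
t=1.600: state=(0.272, 0.461, 0.267)
t=1.800: state=(0.207, 0.467, 0.326)
t=2.000: state=(0.158, 0.457, 0.385)
t=2.200: state=(0.122, 0.437, 0.441)
t=2.400: state=(0.095, 0.410, 0.495)
t=2.600: state=(0.076, 0.380, 0.545)
t=2.800: state=(0.061, 0.348, 0.590)
t=3.000: state=(0.050, 0.317, 0.632)
t=3.200: state=(0.042, 0.287, 0.671)
t=3.400: state=(0.036, 0.259, 0.705)
t=3.600: state=(0.031, 0.233, 0.736)
t=3.800: state=(0.027, 0.209, 0.764)
t=4.000: state=(0.024, 0.187, 0.789)
t=4.200: state=(0.022, 0.167, 0.811)
t=4.400: state=(0.020, 0.149, 0.831)
t=4.600: state=(0.019, 0.133, 0.849)
t=4.800: state=(0.017, 0.118, 0.865)
t=5.000: state=(0.016, 0.105, 0.879)
t=5.200: state=(0.015, 0.094, 0.891)
t=5.400: state=(0.014, 0.083, 0.902)
t=5.600: state=(0.014, 0.074, 0.912)
t=5.800: state=(0.013, 0.066, 0.921)
t=5.980: state=(0.013, 0.059, 0.928)

(S, I, R) = (0.013, 0.059, 0.928)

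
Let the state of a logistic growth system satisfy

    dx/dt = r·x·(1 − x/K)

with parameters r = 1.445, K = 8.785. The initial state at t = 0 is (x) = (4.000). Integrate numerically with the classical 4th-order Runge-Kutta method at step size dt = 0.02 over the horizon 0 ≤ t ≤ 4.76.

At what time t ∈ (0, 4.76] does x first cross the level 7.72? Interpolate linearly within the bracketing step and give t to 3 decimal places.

t=0.000: state=(4.000)
step 1 (dt=0.02): k1=(3.148), k2=(3.152), k3=(3.152), k4=(3.156); state += dt/6·(k1+2k2+2k3+k4)
t=0.020: state=(4.063)
t=0.040: state=(4.126)
t=0.060: state=(4.190)
continuing one RK4 step at a time; state shown every 10 steps (Δt=0.2):
t=0.200: state=(4.633)
t=0.400: state=(5.257)
t=0.600: state=(5.846)
t=0.800: state=(6.382)
t=1.000: state=(6.853)
t=1.200: state=(7.253)
t=1.400: state=(7.585)
t=1.480: state=(7.700)
next step: t=1.500: state=(7.727) — x has crossed 7.72
linear interpolation between t=1.480 (7.69978) and t=1.500 (7.72697) → t≈1.495

t = 1.495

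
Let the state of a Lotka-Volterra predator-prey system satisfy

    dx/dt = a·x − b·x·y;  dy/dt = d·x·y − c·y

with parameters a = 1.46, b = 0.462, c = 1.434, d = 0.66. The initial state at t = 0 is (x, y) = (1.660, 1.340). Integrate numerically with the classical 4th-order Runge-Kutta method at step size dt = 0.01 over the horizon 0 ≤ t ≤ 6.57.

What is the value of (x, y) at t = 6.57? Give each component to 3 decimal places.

(x, y) = (2.984, 6.013)

t=0.000: state=(1.660, 1.340)
step 1 (dt=0.01): k1=(1.396, -0.453), k2=(1.404, -0.447), k3=(1.404, -0.447), k4=(1.411, -0.440); state += dt/6·(k1+2k2+2k3+k4)
t=0.010: state=(1.674, 1.336)
t=0.020: state=(1.688, 1.331)
t=0.030: state=(1.703, 1.327)
continuing one RK4 step at a time; state shown every 25 steps (Δt=0.25):
t=0.250: state=(2.058, 1.271)
t=0.500: state=(2.559, 1.298)
t=0.750: state=(3.150, 1.451)
t=1.000: state=(3.770, 1.795)
t=1.250: state=(4.268, 2.442)
t=1.500: state=(4.379, 3.508)
t=1.750: state=(3.888, 4.889)
t=2.000: state=(2.964, 6.029)
t=2.250: state=(2.070, 6.362)
t=2.500: state=(1.458, 5.922)
t=2.750: state=(1.110, 5.099)
t=3.000: state=(0.934, 4.209)
t=3.250: state=(0.868, 3.408)
t=3.500: state=(0.877, 2.748)
t=3.750: state=(0.949, 2.230)
t=4.000: state=(1.082, 1.841)
t=4.250: state=(1.282, 1.562)
t=4.500: state=(1.559, 1.378)
t=4.750: state=(1.928, 1.282)
t=5.000: state=(2.398, 1.278)
t=5.250: state=(2.965, 1.389)
t=5.500: state=(3.588, 1.666)
t=5.750: state=(4.146, 2.208)
t=6.000: state=(4.403, 3.142)
t=6.250: state=(4.099, 4.466)
t=6.500: state=(3.260, 5.755)
t=6.570: state=(2.984, 6.013)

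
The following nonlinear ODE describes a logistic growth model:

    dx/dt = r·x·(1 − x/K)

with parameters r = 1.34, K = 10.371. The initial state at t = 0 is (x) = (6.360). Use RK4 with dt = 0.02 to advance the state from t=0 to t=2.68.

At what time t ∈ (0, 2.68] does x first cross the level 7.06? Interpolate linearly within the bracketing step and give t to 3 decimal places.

t=0.000: state=(6.360)
step 1 (dt=0.02): k1=(3.296), k2=(3.286), k3=(3.286), k4=(3.276); state += dt/6·(k1+2k2+2k3+k4)
t=0.020: state=(6.426)
t=0.040: state=(6.491)
t=0.060: state=(6.556)
continuing one RK4 step at a time; state shown every 5 steps (Δt=0.1):
t=0.100: state=(6.684)
t=0.200: state=(6.996)
t=0.220: state=(7.057)
next step: t=0.240: state=(7.117) — x has crossed 7.06
linear interpolation between t=0.220 (7.05683) and t=0.240 (7.11697) → t≈0.221

t = 0.221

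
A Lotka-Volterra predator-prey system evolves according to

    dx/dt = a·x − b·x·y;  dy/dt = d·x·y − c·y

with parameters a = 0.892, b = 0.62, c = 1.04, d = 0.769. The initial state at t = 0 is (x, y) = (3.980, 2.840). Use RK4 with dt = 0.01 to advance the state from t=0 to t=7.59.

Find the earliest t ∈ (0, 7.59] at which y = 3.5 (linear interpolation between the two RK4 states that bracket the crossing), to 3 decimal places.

t=0.000: state=(3.980, 2.840)
step 1 (dt=0.01): k1=(-3.458, 5.739), k2=(-3.513, 5.758), k3=(-3.513, 5.758), k4=(-3.568, 5.777); state += dt/6·(k1+2k2+2k3+k4)
t=0.010: state=(3.945, 2.898)
t=0.020: state=(3.909, 2.956)
t=0.030: state=(3.871, 3.014)
t=0.110: state=(3.539, 3.484)
next step: t=0.120: state=(3.494, 3.543) — y has crossed 3.5
linear interpolation between t=0.110 (3.48413) and t=0.120 (3.54260) → t≈0.113

t = 0.113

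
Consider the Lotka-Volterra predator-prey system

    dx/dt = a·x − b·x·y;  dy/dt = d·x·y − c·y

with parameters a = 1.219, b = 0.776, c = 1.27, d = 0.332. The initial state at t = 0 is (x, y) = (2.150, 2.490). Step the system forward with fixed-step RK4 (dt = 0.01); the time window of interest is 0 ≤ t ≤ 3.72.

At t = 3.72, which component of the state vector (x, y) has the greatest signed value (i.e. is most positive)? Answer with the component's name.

t=0.000: state=(2.150, 2.490)
step 1 (dt=0.01): k1=(-1.533, -1.385), k2=(-1.516, -1.387), k3=(-1.517, -1.387), k4=(-1.500, -1.390); state += dt/6·(k1+2k2+2k3+k4)
t=0.010: state=(2.135, 2.476)
t=0.020: state=(2.120, 2.462)
t=0.030: state=(2.106, 2.448)
continuing one RK4 step at a time; state shown every 20 steps (Δt=0.2):
t=0.200: state=(1.905, 2.208)
t=0.400: state=(1.763, 1.934)
t=0.600: state=(1.700, 1.682)
t=0.800: state=(1.701, 1.460)
t=1.000: state=(1.757, 1.270)
t=1.200: state=(1.864, 1.111)
t=1.400: state=(2.023, 0.980)
t=1.600: state=(2.236, 0.875)
t=1.800: state=(2.507, 0.795)
t=2.000: state=(2.842, 0.736)
t=2.200: state=(3.246, 0.698)
t=2.400: state=(3.722, 0.683)
t=2.600: state=(4.271, 0.690)
t=2.800: state=(4.885, 0.725)
t=3.000: state=(5.543, 0.795)
t=3.200: state=(6.201, 0.911)
t=3.400: state=(6.781, 1.088)
t=3.600: state=(7.174, 1.343)
t=3.720: state=(7.263, 1.539)
compare at T: x=7.263, y=1.539

largest component: x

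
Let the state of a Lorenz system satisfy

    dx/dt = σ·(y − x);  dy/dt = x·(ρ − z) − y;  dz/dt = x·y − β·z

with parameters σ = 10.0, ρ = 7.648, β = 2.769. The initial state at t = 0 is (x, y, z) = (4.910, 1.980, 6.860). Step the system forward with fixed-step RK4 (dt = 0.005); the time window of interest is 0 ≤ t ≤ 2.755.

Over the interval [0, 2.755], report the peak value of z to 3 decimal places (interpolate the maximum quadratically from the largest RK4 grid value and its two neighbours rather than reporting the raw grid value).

max z = 8.045

t=0.000: state=(4.910, 1.980, 6.860)
step 1 (dt=0.005): k1=(-29.300, 1.889, -9.274), k2=(-28.520, 1.939, -9.332), k3=(-28.539, 1.941, -9.327), k4=(-27.776, 1.989, -9.381); state += dt/6·(k1+2k2+2k3+k4)
t=0.005: state=(4.767, 1.990, 6.813)
t=0.010: state=(4.632, 2.000, 6.766)
t=0.015: state=(4.504, 2.011, 6.719)
continuing one RK4 step at a time; state shown every 20 steps (Δt=0.1):
t=0.100: state=(3.149, 2.246, 5.901)
t=0.200: state=(2.711, 2.623, 5.080)
t=0.300: state=(2.833, 3.123, 4.540)
t=0.400: state=(3.243, 3.757, 4.355)
t=0.500: state=(3.831, 4.478, 4.582)
t=0.600: state=(4.494, 5.145, 5.243)
t=0.700: state=(5.067, 5.527, 6.236)
t=0.800: state=(5.351, 5.437, 7.258)
t=0.900: state=(5.232, 4.925, 7.918)
t=1.000: state=(4.800, 4.282, 8.017)
t=1.100: state=(4.276, 3.780, 7.661)
t=1.200: state=(3.855, 3.522, 7.088)
t=1.300: state=(3.623, 3.491, 6.506)
t=1.400: state=(3.584, 3.633, 6.046)
t=1.500: state=(3.707, 3.895, 5.779)
t=1.600: state=(3.943, 4.218, 5.738)
t=1.700: state=(4.235, 4.530, 5.919)
t=1.800: state=(4.509, 4.749, 6.270)
t=1.900: state=(4.692, 4.808, 6.687)
t=2.000: state=(4.733, 4.698, 7.035)
t=2.100: state=(4.633, 4.477, 7.214)
t=2.200: state=(4.444, 4.236, 7.193)
t=2.300: state=(4.241, 4.053, 7.019)
t=2.400: state=(4.084, 3.964, 6.772)
t=2.500: state=(4.007, 3.972, 6.531)
t=2.600: state=(4.013, 4.057, 6.354)
t=2.700: state=(4.087, 4.188, 6.274)
t=2.755: state=(4.148, 4.267, 6.276)
largest grid value and its neighbours: z(0.960)=8.04332, z(0.965)=8.04458, z(0.970)=8.04449
parabola through these three points peaks at t≈0.967 with z≈8.04470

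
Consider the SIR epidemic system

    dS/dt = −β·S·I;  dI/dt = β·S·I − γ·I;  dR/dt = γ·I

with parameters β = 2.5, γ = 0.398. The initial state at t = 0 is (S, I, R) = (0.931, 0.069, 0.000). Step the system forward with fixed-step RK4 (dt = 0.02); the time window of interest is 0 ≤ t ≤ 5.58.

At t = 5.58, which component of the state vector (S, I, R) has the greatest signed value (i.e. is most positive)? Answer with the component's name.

largest component: R

t=0.000: state=(0.931, 0.069, 0.000)
step 1 (dt=0.02): k1=(-0.161, 0.133, 0.027), k2=(-0.163, 0.135, 0.028), k3=(-0.163, 0.135, 0.028), k4=(-0.166, 0.138, 0.029); state += dt/6·(k1+2k2+2k3+k4)
t=0.020: state=(0.928, 0.072, 0.001)
t=0.040: state=(0.924, 0.075, 0.001)
t=0.060: state=(0.921, 0.077, 0.002)
continuing one RK4 step at a time; state shown every 10 steps (Δt=0.2):
t=0.200: state=(0.893, 0.101, 0.007)
t=0.400: state=(0.840, 0.143, 0.016)
t=0.600: state=(0.772, 0.198, 0.030)
t=0.800: state=(0.688, 0.264, 0.048)
t=1.000: state=(0.592, 0.336, 0.072)
t=1.200: state=(0.492, 0.407, 0.102)
t=1.400: state=(0.395, 0.468, 0.136)
t=1.600: state=(0.309, 0.516, 0.176)
t=1.800: state=(0.237, 0.545, 0.218)
t=2.000: state=(0.179, 0.558, 0.262)
t=2.200: state=(0.136, 0.558, 0.307)
t=2.400: state=(0.103, 0.546, 0.351)
t=2.600: state=(0.079, 0.528, 0.393)
t=2.800: state=(0.061, 0.505, 0.435)
t=3.000: state=(0.047, 0.479, 0.474)
t=3.200: state=(0.038, 0.452, 0.511)
t=3.400: state=(0.030, 0.424, 0.546)
t=3.600: state=(0.025, 0.397, 0.578)
t=3.800: state=(0.020, 0.371, 0.609)
t=4.000: state=(0.017, 0.346, 0.637)
t=4.200: state=(0.014, 0.322, 0.664)
t=4.400: state=(0.012, 0.299, 0.689)
t=4.600: state=(0.011, 0.278, 0.712)
t=4.800: state=(0.009, 0.258, 0.733)
t=5.000: state=(0.008, 0.239, 0.753)
t=5.200: state=(0.007, 0.222, 0.771)
t=5.400: state=(0.007, 0.205, 0.788)
t=5.580: state=(0.006, 0.192, 0.802)
compare at T: S=0.006, I=0.192, R=0.802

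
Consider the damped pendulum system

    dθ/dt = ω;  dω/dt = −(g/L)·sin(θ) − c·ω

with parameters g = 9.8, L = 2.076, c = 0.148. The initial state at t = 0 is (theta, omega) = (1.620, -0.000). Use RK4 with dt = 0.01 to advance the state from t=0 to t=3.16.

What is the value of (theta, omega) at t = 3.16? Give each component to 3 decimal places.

t=0.000: state=(1.620, -0.000)
step 1 (dt=0.01): k1=(-0.000, -4.715), k2=(-0.024, -4.711), k3=(-0.024, -4.711), k4=(-0.047, -4.708); state += dt/6·(k1+2k2+2k3+k4)
t=0.010: state=(1.620, -0.047)
t=0.020: state=(1.619, -0.094)
t=0.030: state=(1.618, -0.141)
continuing one RK4 step at a time; state shown every 20 steps (Δt=0.2):
t=0.200: state=(1.527, -0.930)
t=0.400: state=(1.251, -1.817)
t=0.600: state=(0.809, -2.560)
t=0.800: state=(0.250, -2.954)
t=1.000: state=(-0.337, -2.824)
t=1.200: state=(-0.848, -2.220)
t=1.400: state=(-1.208, -1.355)
t=1.600: state=(-1.385, -0.418)
t=1.800: state=(-1.375, 0.510)
t=2.000: state=(-1.184, 1.389)
t=2.200: state=(-0.828, 2.136)
t=2.400: state=(-0.349, 2.590)
t=2.600: state=(0.177, 2.593)
t=2.800: state=(0.657, 2.136)
t=3.000: state=(1.012, 1.380)
t=3.160: state=(1.177, 0.682)

(theta, omega) = (1.177, 0.682)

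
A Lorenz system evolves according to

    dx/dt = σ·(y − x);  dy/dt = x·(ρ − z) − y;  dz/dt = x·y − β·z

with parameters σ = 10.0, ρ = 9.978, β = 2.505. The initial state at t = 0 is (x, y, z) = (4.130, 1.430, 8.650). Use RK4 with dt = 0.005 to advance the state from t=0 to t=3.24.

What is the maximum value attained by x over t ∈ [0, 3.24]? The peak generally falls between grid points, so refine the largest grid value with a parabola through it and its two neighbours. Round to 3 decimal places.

max x = 6.611

t=0.000: state=(4.130, 1.430, 8.650)
step 1 (dt=0.005): k1=(-27.000, 4.055, -15.762), k2=(-26.224, 4.115, -15.719), k3=(-26.242, 4.117, -15.716), k4=(-25.482, 4.174, -15.671); state += dt/6·(k1+2k2+2k3+k4)
t=0.005: state=(3.999, 1.451, 8.571)
t=0.010: state=(3.875, 1.472, 8.493)
t=0.015: state=(3.758, 1.493, 8.416)
continuing one RK4 step at a time; state shown every 40 steps (Δt=0.2):
t=0.200: state=(2.372, 2.504, 6.071)
t=0.400: state=(3.472, 4.372, 5.239)
t=0.600: state=(5.663, 6.752, 7.409)
t=0.800: state=(6.480, 5.976, 11.236)
t=1.000: state=(4.509, 3.487, 10.753)
t=1.200: state=(3.306, 3.136, 8.358)
t=1.400: state=(3.636, 4.085, 6.971)
t=1.600: state=(4.870, 5.560, 7.528)
t=1.800: state=(5.800, 5.883, 9.664)
t=2.000: state=(5.131, 4.530, 10.404)
t=2.200: state=(4.109, 3.798, 9.181)
t=2.400: state=(3.992, 4.163, 8.011)
t=2.600: state=(4.628, 5.032, 7.989)
t=2.800: state=(5.285, 5.453, 9.068)
t=3.000: state=(5.146, 4.874, 9.816)
t=3.200: state=(4.528, 4.267, 9.357)
t=3.240: state=(4.434, 4.224, 9.188)
largest grid value and its neighbours: x(0.745)=6.61029, x(0.750)=6.61090, x(0.755)=6.60898
parabola through these three points peaks at t≈0.749 with x≈6.61098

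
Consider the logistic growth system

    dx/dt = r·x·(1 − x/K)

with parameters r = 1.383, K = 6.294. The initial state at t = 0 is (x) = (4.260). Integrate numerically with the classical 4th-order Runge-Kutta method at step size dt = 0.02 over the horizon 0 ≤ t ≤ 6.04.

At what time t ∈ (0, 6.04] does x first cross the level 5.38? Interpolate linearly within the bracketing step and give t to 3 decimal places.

t = 0.747

t=0.000: state=(4.260)
step 1 (dt=0.02): k1=(1.904), k2=(1.895), k3=(1.895), k4=(1.885); state += dt/6·(k1+2k2+2k3+k4)
t=0.020: state=(4.298)
t=0.040: state=(4.335)
t=0.060: state=(4.373)
continuing one RK4 step at a time; state shown every 10 steps (Δt=0.2):
t=0.200: state=(4.621)
t=0.400: state=(4.938)
t=0.600: state=(5.209)
t=0.740: state=(5.372)
next step: t=0.760: state=(5.394) — x has crossed 5.38
linear interpolation between t=0.740 (5.37222) and t=0.760 (5.39377) → t≈0.747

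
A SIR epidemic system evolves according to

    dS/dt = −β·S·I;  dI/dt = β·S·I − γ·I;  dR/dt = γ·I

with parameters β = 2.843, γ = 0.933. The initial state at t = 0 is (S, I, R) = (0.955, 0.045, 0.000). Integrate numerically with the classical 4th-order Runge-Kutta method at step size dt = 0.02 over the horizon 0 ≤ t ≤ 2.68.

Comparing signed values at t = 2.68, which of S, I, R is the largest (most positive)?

t=0.000: state=(0.955, 0.045, 0.000)
step 1 (dt=0.02): k1=(-0.122, 0.080, 0.042), k2=(-0.124, 0.081, 0.043), k3=(-0.124, 0.081, 0.043), k4=(-0.126, 0.083, 0.044); state += dt/6·(k1+2k2+2k3+k4)
t=0.020: state=(0.953, 0.047, 0.001)
t=0.040: state=(0.950, 0.048, 0.002)
t=0.060: state=(0.947, 0.050, 0.003)
continuing one RK4 step at a time; state shown every 5 steps (Δt=0.1):
t=0.100: state=(0.942, 0.054, 0.005)
t=0.200: state=(0.926, 0.064, 0.010)
t=0.300: state=(0.908, 0.075, 0.017)
t=0.400: state=(0.887, 0.089, 0.024)
t=0.500: state=(0.863, 0.104, 0.033)
t=0.600: state=(0.836, 0.120, 0.044)
t=0.700: state=(0.806, 0.138, 0.056)
t=0.800: state=(0.773, 0.158, 0.069)
t=0.900: state=(0.737, 0.178, 0.085)
t=1.000: state=(0.699, 0.199, 0.103)
t=1.100: state=(0.658, 0.220, 0.122)
t=1.200: state=(0.617, 0.240, 0.144)
t=1.300: state=(0.574, 0.259, 0.167)
t=1.400: state=(0.532, 0.276, 0.192)
t=1.500: state=(0.491, 0.291, 0.218)
t=1.600: state=(0.451, 0.303, 0.246)
t=1.700: state=(0.414, 0.312, 0.275)
t=1.800: state=(0.378, 0.318, 0.304)
t=1.900: state=(0.345, 0.321, 0.334)
t=2.000: state=(0.315, 0.321, 0.364)
t=2.100: state=(0.288, 0.319, 0.394)
t=2.200: state=(0.263, 0.314, 0.423)
t=2.300: state=(0.241, 0.307, 0.452)
t=2.400: state=(0.221, 0.299, 0.480)
t=2.500: state=(0.203, 0.289, 0.508)
t=2.600: state=(0.187, 0.278, 0.534)
t=2.680: state=(0.176, 0.269, 0.555)
compare at T: S=0.176, I=0.269, R=0.555

largest component: R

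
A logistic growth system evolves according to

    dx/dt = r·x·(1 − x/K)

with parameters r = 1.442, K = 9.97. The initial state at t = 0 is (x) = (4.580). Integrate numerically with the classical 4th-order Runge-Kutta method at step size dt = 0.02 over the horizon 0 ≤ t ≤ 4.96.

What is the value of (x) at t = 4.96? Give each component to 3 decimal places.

(x) = (9.961)

t=0.000: state=(4.580)
step 1 (dt=0.02): k1=(3.570), k2=(3.574), k3=(3.574), k4=(3.578); state += dt/6·(k1+2k2+2k3+k4)
t=0.020: state=(4.651)
t=0.040: state=(4.723)
t=0.060: state=(4.795)
continuing one RK4 step at a time; state shown every 10 steps (Δt=0.2):
t=0.200: state=(5.298)
t=0.400: state=(6.002)
t=0.600: state=(6.667)
t=0.800: state=(7.270)
t=1.000: state=(7.800)
t=1.200: state=(8.250)
t=1.400: state=(8.622)
t=1.600: state=(8.925)
t=1.800: state=(9.165)
t=2.000: state=(9.354)
t=2.200: state=(9.501)
t=2.400: state=(9.615)
t=2.600: state=(9.701)
t=2.800: state=(9.767)
t=3.000: state=(9.817)
t=3.200: state=(9.855)
t=3.400: state=(9.884)
t=3.600: state=(9.905)
t=3.800: state=(9.921)
t=4.000: state=(9.933)
t=4.200: state=(9.943)
t=4.400: state=(9.949)
t=4.600: state=(9.955)
t=4.800: state=(9.958)
t=4.960: state=(9.961)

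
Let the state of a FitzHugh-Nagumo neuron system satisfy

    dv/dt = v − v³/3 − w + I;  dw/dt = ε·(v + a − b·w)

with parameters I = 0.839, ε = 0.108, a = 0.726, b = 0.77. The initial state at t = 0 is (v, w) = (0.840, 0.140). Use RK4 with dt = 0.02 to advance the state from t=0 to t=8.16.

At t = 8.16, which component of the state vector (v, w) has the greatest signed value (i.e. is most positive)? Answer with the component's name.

t=0.000: state=(0.840, 0.140)
step 1 (dt=0.02): k1=(1.341, 0.157), k2=(1.344, 0.159), k3=(1.344, 0.159), k4=(1.346, 0.160); state += dt/6·(k1+2k2+2k3+k4)
t=0.020: state=(0.867, 0.143)
t=0.040: state=(0.894, 0.146)
t=0.060: state=(0.921, 0.150)
continuing one RK4 step at a time; state shown every 25 steps (Δt=0.5):
t=0.500: state=(1.466, 0.235)
t=1.000: state=(1.799, 0.351)
t=1.500: state=(1.879, 0.473)
t=2.000: state=(1.868, 0.592)
t=2.500: state=(1.832, 0.704)
t=3.000: state=(1.789, 0.809)
t=3.500: state=(1.743, 0.908)
t=4.000: state=(1.697, 1.001)
t=4.500: state=(1.650, 1.087)
t=5.000: state=(1.602, 1.167)
t=5.500: state=(1.553, 1.241)
t=6.000: state=(1.504, 1.310)
t=6.500: state=(1.453, 1.373)
t=7.000: state=(1.400, 1.431)
t=7.500: state=(1.346, 1.484)
t=8.000: state=(1.289, 1.531)
t=8.160: state=(1.270, 1.546)
compare at T: v=1.270, w=1.546

largest component: w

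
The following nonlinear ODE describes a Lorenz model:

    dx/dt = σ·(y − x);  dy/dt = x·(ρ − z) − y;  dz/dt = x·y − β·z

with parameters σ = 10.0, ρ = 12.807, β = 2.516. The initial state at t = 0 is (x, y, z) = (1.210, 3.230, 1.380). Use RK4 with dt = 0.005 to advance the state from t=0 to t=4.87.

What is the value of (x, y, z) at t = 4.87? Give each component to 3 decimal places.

t=0.000: state=(1.210, 3.230, 1.380)
step 1 (dt=0.005): k1=(20.200, 10.597, 0.436), k2=(19.960, 11.146, 0.630), k3=(19.980, 11.137, 0.629), k4=(19.758, 11.678, 0.824); state += dt/6·(k1+2k2+2k3+k4)
t=0.005: state=(1.310, 3.286, 1.383)
t=0.010: state=(1.408, 3.347, 1.388)
t=0.015: state=(1.504, 3.413, 1.395)
continuing one RK4 step at a time; state shown every 40 steps (Δt=0.2):
t=0.200: state=(5.727, 8.826, 4.280)
t=0.400: state=(10.176, 9.139, 17.784)
t=0.600: state=(3.565, 0.681, 15.250)
t=0.800: state=(0.902, 0.596, 9.347)
t=1.000: state=(1.021, 1.351, 5.782)
t=1.200: state=(2.339, 3.440, 4.113)
t=1.400: state=(5.965, 8.473, 6.516)
t=1.600: state=(9.077, 8.207, 16.443)
t=1.800: state=(4.191, 1.916, 14.675)
t=2.000: state=(2.025, 1.861, 9.573)
t=2.200: state=(2.721, 3.536, 6.732)
t=2.400: state=(5.385, 7.193, 7.571)
t=2.600: state=(8.154, 8.240, 14.197)
t=2.800: state=(5.347, 3.441, 14.788)
t=3.000: state=(3.112, 2.805, 10.661)
t=3.200: state=(3.651, 4.420, 8.256)
t=3.400: state=(5.919, 7.242, 9.543)
t=3.600: state=(7.297, 6.924, 14.058)
t=3.800: state=(5.107, 3.895, 13.614)
t=4.000: state=(3.802, 3.731, 10.613)
t=4.200: state=(4.574, 5.341, 9.322)
t=4.400: state=(6.329, 7.066, 11.242)
t=4.600: state=(6.462, 5.820, 13.740)
t=4.800: state=(4.838, 4.179, 12.521)
t=4.870: state=(4.477, 4.111, 11.726)

(x, y, z) = (4.477, 4.111, 11.726)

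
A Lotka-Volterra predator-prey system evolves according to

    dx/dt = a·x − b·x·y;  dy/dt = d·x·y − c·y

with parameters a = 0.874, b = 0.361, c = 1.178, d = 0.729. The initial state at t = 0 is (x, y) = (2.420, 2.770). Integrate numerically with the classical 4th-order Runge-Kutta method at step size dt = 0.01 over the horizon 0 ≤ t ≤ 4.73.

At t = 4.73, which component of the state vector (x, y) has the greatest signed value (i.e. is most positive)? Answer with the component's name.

largest component: x

t=0.000: state=(2.420, 2.770)
step 1 (dt=0.01): k1=(-0.305, 1.624), k2=(-0.312, 1.625), k3=(-0.312, 1.625), k4=(-0.319, 1.627); state += dt/6·(k1+2k2+2k3+k4)
t=0.010: state=(2.417, 2.786)
t=0.020: state=(2.414, 2.803)
t=0.030: state=(2.410, 2.819)
continuing one RK4 step at a time; state shown every 20 steps (Δt=0.2):
t=0.200: state=(2.332, 3.097)
t=0.400: state=(2.196, 3.405)
t=0.600: state=(2.026, 3.661)
t=0.800: state=(1.840, 3.835)
t=1.000: state=(1.656, 3.908)
t=1.200: state=(1.488, 3.882)
t=1.400: state=(1.344, 3.769)
t=1.600: state=(1.226, 3.591)
t=1.800: state=(1.136, 3.369)
t=2.000: state=(1.070, 3.125)
t=2.200: state=(1.026, 2.876)
t=2.400: state=(1.002, 2.634)
t=2.600: state=(0.995, 2.407)
t=2.800: state=(1.003, 2.199)
t=3.000: state=(1.027, 2.015)
t=3.200: state=(1.063, 1.853)
t=3.400: state=(1.114, 1.716)
t=3.600: state=(1.177, 1.602)
t=3.800: state=(1.253, 1.511)
t=4.000: state=(1.341, 1.442)
t=4.200: state=(1.442, 1.395)
t=4.400: state=(1.555, 1.371)
t=4.600: state=(1.677, 1.371)
t=4.730: state=(1.762, 1.385)
compare at T: x=1.762, y=1.385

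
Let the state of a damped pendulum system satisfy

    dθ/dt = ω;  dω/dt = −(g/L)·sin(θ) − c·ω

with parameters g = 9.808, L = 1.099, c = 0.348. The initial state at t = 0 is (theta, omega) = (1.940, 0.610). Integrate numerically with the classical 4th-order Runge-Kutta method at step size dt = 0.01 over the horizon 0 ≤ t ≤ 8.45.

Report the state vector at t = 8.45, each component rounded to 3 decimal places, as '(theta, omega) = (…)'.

(theta, omega) = (-0.184, 1.129)

t=0.000: state=(1.940, 0.610)
step 1 (dt=0.01): k1=(0.610, -8.535), k2=(0.567, -8.511), k3=(0.567, -8.511), k4=(0.525, -8.487); state += dt/6·(k1+2k2+2k3+k4)
t=0.010: state=(1.946, 0.525)
t=0.020: state=(1.950, 0.440)
t=0.030: state=(1.954, 0.356)
continuing one RK4 step at a time; state shown every 50 steps (Δt=0.5):
t=0.500: state=(1.222, -3.424)
t=1.000: state=(-0.835, -3.415)
t=1.500: state=(-1.432, 1.039)
t=2.000: state=(-0.060, 3.683)
t=2.500: state=(1.167, 0.595)
t=3.000: state=(0.511, -2.819)
t=3.500: state=(-0.802, -1.522)
t=4.000: state=(-0.673, 1.869)
t=4.500: state=(0.477, 1.879)
t=5.000: state=(0.684, -1.086)
t=5.500: state=(-0.230, -1.879)
t=6.000: state=(-0.624, 0.497)
t=6.500: state=(0.058, 1.699)
t=7.000: state=(0.535, -0.079)
t=7.500: state=(0.056, -1.445)
t=8.000: state=(-0.438, -0.202)
t=8.450: state=(-0.184, 1.129)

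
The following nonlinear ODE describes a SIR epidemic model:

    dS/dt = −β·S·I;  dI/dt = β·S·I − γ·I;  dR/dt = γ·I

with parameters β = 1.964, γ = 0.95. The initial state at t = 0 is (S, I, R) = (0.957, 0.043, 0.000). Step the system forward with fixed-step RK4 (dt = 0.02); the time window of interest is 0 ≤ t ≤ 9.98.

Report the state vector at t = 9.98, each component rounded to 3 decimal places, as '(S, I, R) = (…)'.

(S, I, R) = (0.177, 0.006, 0.817)

t=0.000: state=(0.957, 0.043, 0.000)
step 1 (dt=0.02): k1=(-0.081, 0.040, 0.041), k2=(-0.082, 0.040, 0.041), k3=(-0.082, 0.040, 0.041), k4=(-0.082, 0.041, 0.042); state += dt/6·(k1+2k2+2k3+k4)
t=0.020: state=(0.955, 0.044, 0.001)
t=0.040: state=(0.954, 0.045, 0.002)
t=0.060: state=(0.952, 0.045, 0.003)
continuing one RK4 step at a time; state shown every 25 steps (Δt=0.5):
t=0.500: state=(0.907, 0.067, 0.026)
t=1.000: state=(0.837, 0.098, 0.065)
t=1.500: state=(0.747, 0.133, 0.120)
t=2.000: state=(0.645, 0.164, 0.191)
t=2.500: state=(0.544, 0.183, 0.274)
t=3.000: state=(0.453, 0.185, 0.362)
t=3.500: state=(0.380, 0.173, 0.447)
t=4.000: state=(0.324, 0.152, 0.525)
t=4.500: state=(0.282, 0.127, 0.591)
t=5.000: state=(0.252, 0.103, 0.645)
t=5.500: state=(0.230, 0.081, 0.689)
t=6.000: state=(0.215, 0.063, 0.723)
t=6.500: state=(0.204, 0.048, 0.749)
t=7.000: state=(0.195, 0.036, 0.769)
t=7.500: state=(0.189, 0.027, 0.783)
t=8.000: state=(0.185, 0.020, 0.795)
t=8.500: state=(0.182, 0.015, 0.803)
t=9.000: state=(0.180, 0.011, 0.809)
t=9.500: state=(0.178, 0.008, 0.814)
t=9.980: state=(0.177, 0.006, 0.817)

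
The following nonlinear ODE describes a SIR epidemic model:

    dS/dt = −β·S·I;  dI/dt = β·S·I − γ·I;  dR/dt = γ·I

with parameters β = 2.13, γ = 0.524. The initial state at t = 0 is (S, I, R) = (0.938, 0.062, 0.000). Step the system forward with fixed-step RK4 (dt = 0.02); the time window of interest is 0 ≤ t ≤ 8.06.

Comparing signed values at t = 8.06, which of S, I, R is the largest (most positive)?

t=0.000: state=(0.938, 0.062, 0.000)
step 1 (dt=0.02): k1=(-0.124, 0.091, 0.032), k2=(-0.126, 0.093, 0.033), k3=(-0.126, 0.093, 0.033), k4=(-0.127, 0.094, 0.033); state += dt/6·(k1+2k2+2k3+k4)
t=0.020: state=(0.935, 0.064, 0.001)
t=0.040: state=(0.933, 0.066, 0.001)
t=0.060: state=(0.930, 0.068, 0.002)
continuing one RK4 step at a time; state shown every 25 steps (Δt=0.5):
t=0.500: state=(0.852, 0.124, 0.024)
t=1.000: state=(0.711, 0.221, 0.068)
t=1.500: state=(0.530, 0.330, 0.141)
t=2.000: state=(0.356, 0.406, 0.238)
t=2.500: state=(0.228, 0.424, 0.348)
t=3.000: state=(0.147, 0.397, 0.456)
t=3.500: state=(0.099, 0.347, 0.554)
t=4.000: state=(0.070, 0.292, 0.638)
t=4.500: state=(0.053, 0.240, 0.707)
t=5.000: state=(0.042, 0.194, 0.764)
t=5.500: state=(0.035, 0.155, 0.810)
t=6.000: state=(0.030, 0.124, 0.846)
t=6.500: state=(0.027, 0.098, 0.875)
t=7.000: state=(0.024, 0.078, 0.898)
t=7.500: state=(0.023, 0.061, 0.916)
t=8.000: state=(0.021, 0.048, 0.930)
t=8.060: state=(0.021, 0.047, 0.932)
compare at T: S=0.021, I=0.047, R=0.932

largest component: R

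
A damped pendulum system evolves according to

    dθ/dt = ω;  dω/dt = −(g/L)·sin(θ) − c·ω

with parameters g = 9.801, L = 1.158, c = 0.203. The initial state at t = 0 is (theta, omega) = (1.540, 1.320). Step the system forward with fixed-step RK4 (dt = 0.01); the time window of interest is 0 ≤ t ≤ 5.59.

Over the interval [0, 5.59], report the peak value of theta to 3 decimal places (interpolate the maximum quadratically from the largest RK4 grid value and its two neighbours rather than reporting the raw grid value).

max theta = 1.641

t=0.000: state=(1.540, 1.320)
step 1 (dt=0.01): k1=(1.320, -8.728), k2=(1.276, -8.720), k3=(1.276, -8.720), k4=(1.233, -8.713); state += dt/6·(k1+2k2+2k3+k4)
t=0.010: state=(1.553, 1.233)
t=0.020: state=(1.565, 1.146)
t=0.030: state=(1.576, 1.059)
continuing one RK4 step at a time; state shown every 20 steps (Δt=0.2):
t=0.200: state=(1.632, -0.389)
t=0.400: state=(1.389, -2.027)
t=0.600: state=(0.835, -3.430)
t=0.800: state=(0.072, -4.013)
t=1.000: state=(-0.684, -3.344)
t=1.200: state=(-1.211, -1.855)
t=1.400: state=(-1.414, -0.168)
t=1.600: state=(-1.282, 1.464)
t=1.800: state=(-0.843, 2.861)
t=2.000: state=(-0.184, 3.561)
t=2.200: state=(0.505, 3.144)
t=2.400: state=(1.015, 1.861)
t=2.600: state=(1.230, 0.276)
t=2.800: state=(1.127, -1.283)
t=3.000: state=(0.734, -2.573)
t=3.200: state=(0.144, -3.178)
t=3.400: state=(-0.468, -2.774)
t=3.600: state=(-0.913, -1.589)
t=3.800: state=(-1.084, -0.110)
t=4.000: state=(-0.960, 1.328)
t=4.200: state=(-0.574, 2.440)
t=4.400: state=(-0.032, 2.840)
t=4.600: state=(0.500, 2.330)
t=4.800: state=(0.857, 1.176)
t=5.000: state=(0.956, -0.200)
t=5.200: state=(0.784, -1.480)
t=5.400: state=(0.391, -2.352)
t=5.590: state=(-0.083, -2.504)
largest grid value and its neighbours: theta(0.140)=1.64008, theta(0.150)=1.64081, theta(0.160)=1.64071
parabola through these three points peaks at t≈0.154 with theta≈1.64087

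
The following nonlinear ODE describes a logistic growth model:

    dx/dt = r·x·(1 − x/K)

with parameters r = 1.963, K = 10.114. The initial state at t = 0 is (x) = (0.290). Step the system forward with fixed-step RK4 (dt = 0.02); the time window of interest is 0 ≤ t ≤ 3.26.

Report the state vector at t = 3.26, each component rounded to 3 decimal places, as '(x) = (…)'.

(x) = (9.575)

t=0.000: state=(0.290)
step 1 (dt=0.02): k1=(0.553), k2=(0.563), k3=(0.563), k4=(0.574); state += dt/6·(k1+2k2+2k3+k4)
t=0.020: state=(0.301)
t=0.040: state=(0.313)
t=0.060: state=(0.325)
continuing one RK4 step at a time; state shown every 10 steps (Δt=0.2):
t=0.200: state=(0.424)
t=0.400: state=(0.615)
t=0.600: state=(0.885)
t=0.800: state=(1.257)
t=1.000: state=(1.757)
t=1.200: state=(2.401)
t=1.400: state=(3.191)
t=1.600: state=(4.103)
t=1.800: state=(5.084)
t=2.000: state=(6.063)
t=2.200: state=(6.970)
t=2.400: state=(7.752)
t=2.600: state=(8.388)
t=2.800: state=(8.880)
t=3.000: state=(9.246)
t=3.200: state=(9.511)
t=3.260: state=(9.575)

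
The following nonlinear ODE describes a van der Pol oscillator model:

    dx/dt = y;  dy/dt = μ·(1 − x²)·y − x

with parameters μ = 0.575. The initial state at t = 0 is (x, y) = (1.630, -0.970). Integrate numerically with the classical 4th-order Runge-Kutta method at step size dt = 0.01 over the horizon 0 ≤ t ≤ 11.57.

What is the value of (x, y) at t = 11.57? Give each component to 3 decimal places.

(x, y) = (1.712, 1.324)

t=0.000: state=(1.630, -0.970)
step 1 (dt=0.01): k1=(-0.970, -0.706), k2=(-0.974, -0.706), k3=(-0.974, -0.707), k4=(-0.977, -0.707); state += dt/6·(k1+2k2+2k3+k4)
t=0.010: state=(1.620, -0.977)
t=0.020: state=(1.610, -0.984)
t=0.030: state=(1.601, -0.991)
continuing one RK4 step at a time; state shown every 50 steps (Δt=0.5):
t=0.500: state=(1.050, -1.374)
t=1.000: state=(0.224, -1.960)
t=1.500: state=(-0.881, -2.305)
t=2.000: state=(-1.804, -1.146)
t=2.500: state=(-2.015, 0.159)
t=3.000: state=(-1.770, 0.752)
t=3.500: state=(-1.294, 1.152)
t=4.000: state=(-0.598, 1.662)
t=4.500: state=(0.386, 2.241)
t=5.000: state=(1.470, 1.794)
t=5.500: state=(1.987, 0.300)
t=6.000: state=(1.896, -0.544)
t=6.500: state=(1.510, -0.979)
t=7.000: state=(0.914, -1.424)
t=7.500: state=(0.057, -2.026)
t=8.000: state=(-1.049, -2.196)
t=8.500: state=(-1.863, -0.890)
t=9.000: state=(-1.981, 0.278)
t=9.500: state=(-1.694, 0.814)
t=10.000: state=(-1.186, 1.223)
t=10.500: state=(-0.447, 1.765)
t=11.000: state=(0.583, 2.279)
t=11.500: state=(1.612, 1.542)
t=11.570: state=(1.712, 1.324)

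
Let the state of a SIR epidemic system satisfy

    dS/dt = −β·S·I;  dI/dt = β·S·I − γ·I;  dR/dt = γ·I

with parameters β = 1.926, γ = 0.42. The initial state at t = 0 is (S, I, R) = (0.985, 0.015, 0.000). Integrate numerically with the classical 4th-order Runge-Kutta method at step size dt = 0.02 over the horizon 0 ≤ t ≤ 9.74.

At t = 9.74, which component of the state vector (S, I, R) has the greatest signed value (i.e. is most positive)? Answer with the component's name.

t=0.000: state=(0.985, 0.015, 0.000)
step 1 (dt=0.02): k1=(-0.028, 0.022, 0.006), k2=(-0.029, 0.022, 0.006), k3=(-0.029, 0.022, 0.006), k4=(-0.029, 0.023, 0.006); state += dt/6·(k1+2k2+2k3+k4)
t=0.020: state=(0.984, 0.015, 0.000)
t=0.040: state=(0.984, 0.016, 0.000)
t=0.060: state=(0.983, 0.016, 0.000)
continuing one RK4 step at a time; state shown every 25 steps (Δt=0.5):
t=0.500: state=(0.964, 0.031, 0.005)
t=1.000: state=(0.923, 0.063, 0.014)
t=1.500: state=(0.848, 0.120, 0.033)
t=2.000: state=(0.726, 0.208, 0.067)
t=2.500: state=(0.565, 0.314, 0.121)
t=3.000: state=(0.398, 0.404, 0.197)
t=3.500: state=(0.263, 0.449, 0.288)
t=4.000: state=(0.170, 0.447, 0.383)
t=4.500: state=(0.112, 0.414, 0.473)
t=5.000: state=(0.077, 0.367, 0.556)
t=5.500: state=(0.055, 0.317, 0.627)
t=6.000: state=(0.042, 0.269, 0.689)
t=6.500: state=(0.033, 0.226, 0.741)
t=7.000: state=(0.027, 0.189, 0.784)
t=7.500: state=(0.023, 0.157, 0.821)
t=8.000: state=(0.020, 0.130, 0.850)
t=8.500: state=(0.018, 0.107, 0.875)
t=9.000: state=(0.016, 0.088, 0.896)
t=9.500: state=(0.015, 0.073, 0.912)
t=9.740: state=(0.015, 0.066, 0.919)
compare at T: S=0.015, I=0.066, R=0.919

largest component: R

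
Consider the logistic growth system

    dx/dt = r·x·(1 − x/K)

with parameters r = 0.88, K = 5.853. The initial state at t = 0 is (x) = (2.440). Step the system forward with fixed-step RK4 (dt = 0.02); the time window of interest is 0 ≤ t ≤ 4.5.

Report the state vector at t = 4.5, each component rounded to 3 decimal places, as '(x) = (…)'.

(x) = (5.701)

t=0.000: state=(2.440)
step 1 (dt=0.02): k1=(1.252), k2=(1.254), k3=(1.254), k4=(1.256); state += dt/6·(k1+2k2+2k3+k4)
t=0.020: state=(2.465)
t=0.040: state=(2.490)
t=0.060: state=(2.515)
continuing one RK4 step at a time; state shown every 10 steps (Δt=0.2):
t=0.200: state=(2.693)
t=0.400: state=(2.951)
t=0.600: state=(3.207)
t=0.800: state=(3.460)
t=1.000: state=(3.704)
t=1.200: state=(3.937)
t=1.400: state=(4.157)
t=1.600: state=(4.361)
t=1.800: state=(4.548)
t=2.000: state=(4.718)
t=2.200: state=(4.870)
t=2.400: state=(5.006)
t=2.600: state=(5.126)
t=2.800: state=(5.230)
t=3.000: state=(5.322)
t=3.200: state=(5.401)
t=3.400: state=(5.469)
t=3.600: state=(5.528)
t=3.800: state=(5.578)
t=4.000: state=(5.620)
t=4.200: state=(5.657)
t=4.400: state=(5.687)
t=4.500: state=(5.701)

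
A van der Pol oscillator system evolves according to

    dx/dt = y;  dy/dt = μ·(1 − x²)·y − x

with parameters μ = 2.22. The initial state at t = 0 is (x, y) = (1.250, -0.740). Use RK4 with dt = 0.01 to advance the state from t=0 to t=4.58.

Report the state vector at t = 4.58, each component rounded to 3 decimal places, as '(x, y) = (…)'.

t=0.000: state=(1.250, -0.740)
step 1 (dt=0.01): k1=(-0.740, -0.326), k2=(-0.742, -0.335), k3=(-0.742, -0.335), k4=(-0.743, -0.345); state += dt/6·(k1+2k2+2k3+k4)
t=0.010: state=(1.243, -0.743)
t=0.020: state=(1.235, -0.747)
t=0.030: state=(1.228, -0.751)
continuing one RK4 step at a time; state shown every 20 steps (Δt=0.2):
t=0.200: state=(1.093, -0.844)
t=0.400: state=(0.906, -1.044)
t=0.600: state=(0.665, -1.405)
t=0.800: state=(0.324, -2.070)
t=1.000: state=(-0.196, -3.211)
t=1.200: state=(-0.954, -4.145)
t=1.400: state=(-1.675, -2.641)
t=1.600: state=(-1.983, -0.659)
t=1.800: state=(-2.029, 0.051)
t=2.000: state=(-1.996, 0.234)
t=2.200: state=(-1.943, 0.288)
t=2.400: state=(-1.883, 0.314)
t=2.600: state=(-1.818, 0.335)
t=2.800: state=(-1.749, 0.357)
t=3.000: state=(-1.675, 0.383)
t=3.200: state=(-1.595, 0.414)
t=3.400: state=(-1.509, 0.454)
t=3.600: state=(-1.413, 0.505)
t=3.800: state=(-1.305, 0.574)
t=4.000: state=(-1.181, 0.673)
t=4.200: state=(-1.033, 0.820)
t=4.400: state=(-0.848, 1.055)
t=4.580: state=(-0.629, 1.408)

(x, y) = (-0.629, 1.408)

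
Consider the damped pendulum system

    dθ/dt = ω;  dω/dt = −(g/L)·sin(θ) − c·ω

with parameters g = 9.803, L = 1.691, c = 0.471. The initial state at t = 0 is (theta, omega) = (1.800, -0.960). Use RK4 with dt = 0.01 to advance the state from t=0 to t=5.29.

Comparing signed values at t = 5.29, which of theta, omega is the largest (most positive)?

t=0.000: state=(1.800, -0.960)
step 1 (dt=0.01): k1=(-0.960, -5.193), k2=(-0.986, -5.187), k3=(-0.986, -5.188), k4=(-1.012, -5.182); state += dt/6·(k1+2k2+2k3+k4)
t=0.010: state=(1.790, -1.012)
t=0.020: state=(1.780, -1.064)
t=0.030: state=(1.769, -1.115)
continuing one RK4 step at a time; state shown every 20 steps (Δt=0.2):
t=0.200: state=(1.506, -1.971)
t=0.400: state=(1.020, -2.841)
t=0.600: state=(0.397, -3.297)
t=0.800: state=(-0.252, -3.069)
t=1.000: state=(-0.790, -2.232)
t=1.200: state=(-1.126, -1.117)
t=1.400: state=(-1.236, 0.014)
t=1.600: state=(-1.128, 1.043)
t=1.800: state=(-0.832, 1.872)
t=2.000: state=(-0.403, 2.343)
t=2.200: state=(0.071, 2.309)
t=2.400: state=(0.488, 1.785)
t=2.600: state=(0.765, 0.964)
t=2.800: state=(0.868, 0.059)
t=3.000: state=(0.794, -0.773)
t=3.200: state=(0.572, -1.408)
t=3.400: state=(0.252, -1.725)
t=3.600: state=(-0.092, -1.654)
t=3.800: state=(-0.386, -1.234)
t=4.000: state=(-0.572, -0.603)
t=4.200: state=(-0.623, 0.085)
t=4.400: state=(-0.543, 0.695)
t=4.600: state=(-0.358, 1.119)
t=4.800: state=(-0.113, 1.277)
t=5.000: state=(0.134, 1.146)
t=5.200: state=(0.329, 0.781)
t=5.290: state=(0.390, 0.568)
compare at T: theta=0.390, omega=0.568

largest component: omega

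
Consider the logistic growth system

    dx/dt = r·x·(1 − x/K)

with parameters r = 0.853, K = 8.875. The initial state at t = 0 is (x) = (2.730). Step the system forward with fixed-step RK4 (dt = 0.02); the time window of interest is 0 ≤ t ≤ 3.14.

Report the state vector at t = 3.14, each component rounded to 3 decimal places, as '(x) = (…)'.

(x) = (7.687)

t=0.000: state=(2.730)
step 1 (dt=0.02): k1=(1.612), k2=(1.618), k3=(1.618), k4=(1.623); state += dt/6·(k1+2k2+2k3+k4)
t=0.020: state=(2.762)
t=0.040: state=(2.795)
t=0.060: state=(2.828)
continuing one RK4 step at a time; state shown every 10 steps (Δt=0.2):
t=0.200: state=(3.063)
t=0.400: state=(3.413)
t=0.600: state=(3.778)
t=0.800: state=(4.152)
t=1.000: state=(4.530)
t=1.200: state=(4.907)
t=1.400: state=(5.277)
t=1.600: state=(5.635)
t=1.800: state=(5.977)
t=2.000: state=(6.300)
t=2.200: state=(6.600)
t=2.400: state=(6.877)
t=2.600: state=(7.128)
t=2.800: state=(7.355)
t=3.000: state=(7.558)
t=3.140: state=(7.687)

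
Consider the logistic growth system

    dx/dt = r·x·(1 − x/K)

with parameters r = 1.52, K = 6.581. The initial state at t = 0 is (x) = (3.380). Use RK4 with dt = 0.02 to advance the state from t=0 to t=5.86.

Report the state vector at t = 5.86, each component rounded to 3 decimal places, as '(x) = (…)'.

t=0.000: state=(3.380)
step 1 (dt=0.02): k1=(2.499), k2=(2.498), k3=(2.498), k4=(2.496); state += dt/6·(k1+2k2+2k3+k4)
t=0.020: state=(3.430)
t=0.040: state=(3.480)
t=0.060: state=(3.530)
continuing one RK4 step at a time; state shown every 10 steps (Δt=0.2):
t=0.200: state=(3.874)
t=0.400: state=(4.342)
t=0.600: state=(4.767)
t=0.800: state=(5.139)
t=1.000: state=(5.452)
t=1.200: state=(5.709)
t=1.400: state=(5.914)
t=1.600: state=(6.075)
t=1.800: state=(6.200)
t=2.000: state=(6.296)
t=2.200: state=(6.368)
t=2.400: state=(6.423)
t=2.600: state=(6.463)
t=2.800: state=(6.494)
t=3.000: state=(6.516)
t=3.200: state=(6.533)
t=3.400: state=(6.546)
t=3.600: state=(6.555)
t=3.800: state=(6.562)
t=4.000: state=(6.567)
t=4.200: state=(6.570)
t=4.400: state=(6.573)
t=4.600: state=(6.575)
t=4.800: state=(6.577)
t=5.000: state=(6.578)
t=5.200: state=(6.579)
t=5.400: state=(6.579)
t=5.600: state=(6.580)
t=5.800: state=(6.580)
t=5.860: state=(6.580)

(x) = (6.580)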